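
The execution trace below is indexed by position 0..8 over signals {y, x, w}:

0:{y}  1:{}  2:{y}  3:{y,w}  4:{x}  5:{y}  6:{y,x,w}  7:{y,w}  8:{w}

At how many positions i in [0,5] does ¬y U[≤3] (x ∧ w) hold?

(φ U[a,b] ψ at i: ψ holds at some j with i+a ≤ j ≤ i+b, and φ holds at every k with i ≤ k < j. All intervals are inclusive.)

Evaluate at each i in [0,5]:
  i=0: ✗ (no rhs in [0,3])
  i=1: ✗ (no rhs in [1,4])
  i=2: ✗ (no rhs in [2,5])
  i=3: ✗ (lhs fails at k=3 before rhs at j=6)
  i=4: ✗ (lhs fails at k=5 before rhs at j=6)
  i=5: ✗ (lhs fails at k=5 before rhs at j=6)
Positions where it holds: {} → 0.

0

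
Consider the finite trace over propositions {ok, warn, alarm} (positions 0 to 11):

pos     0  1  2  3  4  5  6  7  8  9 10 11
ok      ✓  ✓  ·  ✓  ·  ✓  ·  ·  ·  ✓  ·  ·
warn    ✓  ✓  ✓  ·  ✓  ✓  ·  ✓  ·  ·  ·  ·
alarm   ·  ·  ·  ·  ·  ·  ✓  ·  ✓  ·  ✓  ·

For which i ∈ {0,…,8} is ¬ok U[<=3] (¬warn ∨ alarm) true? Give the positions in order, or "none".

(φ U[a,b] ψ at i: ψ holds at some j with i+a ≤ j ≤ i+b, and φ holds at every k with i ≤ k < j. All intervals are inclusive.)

2, 3, 6, 7, 8

Evaluate at each i in [0,8]:
  i=0: ✗ (lhs fails at k=0 before rhs at j=3)
  i=1: ✗ (lhs fails at k=1 before rhs at j=3)
  i=2: ✓ (rhs at j=3; lhs holds on [2,2])
  i=3: ✓ (rhs at j=3)
  i=4: ✗ (lhs fails at k=5 before rhs at j=6)
  i=5: ✗ (lhs fails at k=5 before rhs at j=6)
  i=6: ✓ (rhs at j=6)
  i=7: ✓ (rhs at j=8; lhs holds on [7,7])
  i=8: ✓ (rhs at j=8)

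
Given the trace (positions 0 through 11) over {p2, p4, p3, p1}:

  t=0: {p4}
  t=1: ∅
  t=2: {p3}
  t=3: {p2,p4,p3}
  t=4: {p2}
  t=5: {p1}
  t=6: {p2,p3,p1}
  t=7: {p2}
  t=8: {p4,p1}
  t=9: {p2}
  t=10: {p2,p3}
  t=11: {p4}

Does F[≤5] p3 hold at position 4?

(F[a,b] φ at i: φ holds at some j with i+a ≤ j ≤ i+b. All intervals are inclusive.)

Yes

Check p3 at each j in [4,9]:
  j=4: false
  j=5: false
  j=6: true
  j=7: false
  j=8: false
  j=9: false
Found at j=6 → formula holds.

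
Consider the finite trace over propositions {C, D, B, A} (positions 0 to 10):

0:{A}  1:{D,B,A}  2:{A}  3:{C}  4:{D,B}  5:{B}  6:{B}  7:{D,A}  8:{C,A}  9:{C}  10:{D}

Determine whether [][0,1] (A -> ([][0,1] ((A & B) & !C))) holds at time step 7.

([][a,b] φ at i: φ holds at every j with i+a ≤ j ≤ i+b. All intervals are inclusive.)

Does not hold

Check (A -> ([][0,1] ((A & B) & !C))) at every j in [7,8]:
  j=7: antecedent true; consequent fails at 7 → ✗
  j=8: antecedent true; consequent fails at 8 → ✗
Fails at j=7 → formula fails.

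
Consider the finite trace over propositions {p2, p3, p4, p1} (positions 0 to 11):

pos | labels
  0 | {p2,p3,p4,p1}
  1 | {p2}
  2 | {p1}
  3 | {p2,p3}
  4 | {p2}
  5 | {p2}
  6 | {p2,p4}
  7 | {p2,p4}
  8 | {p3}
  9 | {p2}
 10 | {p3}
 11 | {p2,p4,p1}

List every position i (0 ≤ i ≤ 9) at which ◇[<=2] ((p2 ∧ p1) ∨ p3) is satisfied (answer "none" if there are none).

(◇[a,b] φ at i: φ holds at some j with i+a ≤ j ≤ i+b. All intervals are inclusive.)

0, 1, 2, 3, 6, 7, 8, 9

Evaluate at each i in [0,9]:
  i=0: ✓ (witness j=0)
  i=1: ✓ (witness j=3)
  i=2: ✓ (witness j=3)
  i=3: ✓ (witness j=3)
  i=4: ✗ (none in [4,6])
  i=5: ✗ (none in [5,7])
  i=6: ✓ (witness j=8)
  i=7: ✓ (witness j=8)
  i=8: ✓ (witness j=8)
  i=9: ✓ (witness j=10)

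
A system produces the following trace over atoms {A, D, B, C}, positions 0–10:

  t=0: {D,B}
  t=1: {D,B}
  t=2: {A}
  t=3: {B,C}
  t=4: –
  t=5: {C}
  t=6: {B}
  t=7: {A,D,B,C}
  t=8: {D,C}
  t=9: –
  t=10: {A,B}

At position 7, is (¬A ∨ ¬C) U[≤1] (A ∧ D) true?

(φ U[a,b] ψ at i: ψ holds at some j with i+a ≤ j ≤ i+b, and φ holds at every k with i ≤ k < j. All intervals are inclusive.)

Need some j in [7,8] with (A ∧ D), and (¬A ∨ ¬C) at every k in [7,j-1].
  j=7: (A ∧ D) holds; no prefix to check → satisfied.

Yes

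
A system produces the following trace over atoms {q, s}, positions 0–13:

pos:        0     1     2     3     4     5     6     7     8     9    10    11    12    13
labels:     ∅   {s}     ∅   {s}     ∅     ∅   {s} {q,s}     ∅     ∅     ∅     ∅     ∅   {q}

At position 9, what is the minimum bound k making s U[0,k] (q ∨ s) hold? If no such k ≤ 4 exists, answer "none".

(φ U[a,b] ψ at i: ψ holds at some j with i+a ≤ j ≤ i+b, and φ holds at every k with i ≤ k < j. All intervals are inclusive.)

Need earliest j ≥ 9 with (q ∨ s), and s at every k in [9,j-1].
  j=9: rhs fails.
  j=10: rhs fails.
  j=11: rhs fails.
  j=12: rhs fails.
  j=13: rhs holds but lhs fails at k=9.
No witness within the range → none.

none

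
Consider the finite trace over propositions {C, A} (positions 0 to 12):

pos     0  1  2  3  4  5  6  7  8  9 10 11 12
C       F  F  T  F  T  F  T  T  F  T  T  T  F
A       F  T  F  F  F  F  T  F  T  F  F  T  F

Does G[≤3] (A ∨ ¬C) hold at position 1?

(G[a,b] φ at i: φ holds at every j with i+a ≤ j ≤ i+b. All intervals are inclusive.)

Does not hold

Check (A ∨ ¬C) at every j in [1,4]:
  j=1: true
  j=2: false
  j=3: true
  j=4: false
Fails at j=2 → formula fails.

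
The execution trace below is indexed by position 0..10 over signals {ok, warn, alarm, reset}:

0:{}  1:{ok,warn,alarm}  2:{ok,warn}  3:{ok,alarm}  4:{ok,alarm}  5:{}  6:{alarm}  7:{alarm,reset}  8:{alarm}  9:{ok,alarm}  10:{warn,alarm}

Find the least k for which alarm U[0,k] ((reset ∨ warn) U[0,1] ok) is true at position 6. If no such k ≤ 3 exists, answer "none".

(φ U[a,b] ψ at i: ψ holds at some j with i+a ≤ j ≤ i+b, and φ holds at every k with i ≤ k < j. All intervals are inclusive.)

Need earliest j ≥ 6 with ((reset ∨ warn) U[0,1] ok), and alarm at every k in [6,j-1].
  j=6: rhs fails.
  j=7: rhs fails.
  j=8: rhs fails.
  j=9: rhs holds; lhs holds on [6,8]. k = 3.

3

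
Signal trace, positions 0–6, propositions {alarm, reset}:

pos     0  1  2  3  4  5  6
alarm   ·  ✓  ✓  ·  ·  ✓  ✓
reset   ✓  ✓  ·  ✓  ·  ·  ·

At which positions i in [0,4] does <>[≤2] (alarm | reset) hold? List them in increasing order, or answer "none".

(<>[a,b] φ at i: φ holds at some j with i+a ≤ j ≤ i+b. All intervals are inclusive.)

Evaluate at each i in [0,4]:
  i=0: ✓ (witness j=0)
  i=1: ✓ (witness j=1)
  i=2: ✓ (witness j=2)
  i=3: ✓ (witness j=3)
  i=4: ✓ (witness j=5)

0, 1, 2, 3, 4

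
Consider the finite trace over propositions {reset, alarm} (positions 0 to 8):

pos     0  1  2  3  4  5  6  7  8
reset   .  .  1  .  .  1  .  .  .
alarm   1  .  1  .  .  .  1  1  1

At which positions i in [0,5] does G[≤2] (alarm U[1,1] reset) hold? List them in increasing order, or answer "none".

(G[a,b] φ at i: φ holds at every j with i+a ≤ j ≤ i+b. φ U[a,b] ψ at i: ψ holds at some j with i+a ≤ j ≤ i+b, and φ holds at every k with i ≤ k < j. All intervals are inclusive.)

none

Evaluate at each i in [0,5]:
  i=0: ✗ (fails at j=0)
  i=1: ✗ (fails at j=1)
  i=2: ✗ (fails at j=2)
  i=3: ✗ (fails at j=3)
  i=4: ✗ (fails at j=4)
  i=5: ✗ (fails at j=5)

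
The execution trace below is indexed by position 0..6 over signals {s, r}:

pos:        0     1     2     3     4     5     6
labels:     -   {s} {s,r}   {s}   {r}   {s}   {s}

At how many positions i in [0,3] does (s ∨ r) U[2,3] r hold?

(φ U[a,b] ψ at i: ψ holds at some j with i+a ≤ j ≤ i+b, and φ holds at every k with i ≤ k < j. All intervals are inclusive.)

2

Evaluate at each i in [0,3]:
  i=0: ✗ (lhs fails at k=0 before rhs at j=2)
  i=1: ✓ (rhs at j=4; lhs holds on [1,3])
  i=2: ✓ (rhs at j=4; lhs holds on [2,3])
  i=3: ✗ (no rhs in [5,6])
Positions where it holds: {1, 2} → 2.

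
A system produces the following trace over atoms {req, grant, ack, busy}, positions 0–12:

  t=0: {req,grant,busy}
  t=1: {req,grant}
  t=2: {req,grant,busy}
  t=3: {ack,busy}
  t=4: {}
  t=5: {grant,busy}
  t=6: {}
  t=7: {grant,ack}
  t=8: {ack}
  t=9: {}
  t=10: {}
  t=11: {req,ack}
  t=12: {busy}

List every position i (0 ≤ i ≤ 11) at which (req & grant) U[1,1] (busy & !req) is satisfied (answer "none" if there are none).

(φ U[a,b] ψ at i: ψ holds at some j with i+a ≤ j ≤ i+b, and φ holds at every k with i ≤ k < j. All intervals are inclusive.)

Evaluate at each i in [0,11]:
  i=0: ✗ (no rhs in [1,1])
  i=1: ✗ (no rhs in [2,2])
  i=2: ✓ (rhs at j=3; lhs holds on [2,2])
  i=3: ✗ (no rhs in [4,4])
  i=4: ✗ (lhs fails at k=4 before rhs at j=5)
  i=5: ✗ (no rhs in [6,6])
  i=6: ✗ (no rhs in [7,7])
  i=7: ✗ (no rhs in [8,8])
  i=8: ✗ (no rhs in [9,9])
  i=9: ✗ (no rhs in [10,10])
  i=10: ✗ (no rhs in [11,11])
  i=11: ✗ (lhs fails at k=11 before rhs at j=12)

2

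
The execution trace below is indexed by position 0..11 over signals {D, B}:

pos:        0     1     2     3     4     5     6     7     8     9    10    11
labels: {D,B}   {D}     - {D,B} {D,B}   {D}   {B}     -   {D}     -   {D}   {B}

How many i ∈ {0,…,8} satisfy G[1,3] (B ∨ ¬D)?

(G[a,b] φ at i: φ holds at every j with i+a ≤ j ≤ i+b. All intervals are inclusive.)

1

Evaluate at each i in [0,8]:
  i=0: ✗ (fails at j=1)
  i=1: ✓ (all of [2,4])
  i=2: ✗ (fails at j=5)
  i=3: ✗ (fails at j=5)
  i=4: ✗ (fails at j=5)
  i=5: ✗ (fails at j=8)
  i=6: ✗ (fails at j=8)
  i=7: ✗ (fails at j=8)
  i=8: ✗ (fails at j=10)
Positions where it holds: {1} → 1.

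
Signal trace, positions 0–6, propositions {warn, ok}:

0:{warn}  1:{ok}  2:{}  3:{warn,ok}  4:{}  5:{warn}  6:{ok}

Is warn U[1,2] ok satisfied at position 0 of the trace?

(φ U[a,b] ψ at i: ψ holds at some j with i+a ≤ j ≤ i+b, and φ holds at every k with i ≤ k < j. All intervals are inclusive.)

Need some j in [1,2] with ok, and warn at every k in [0,j-1].
  j=1: ok holds; warn holds at every k in [0,0] → satisfied.

Holds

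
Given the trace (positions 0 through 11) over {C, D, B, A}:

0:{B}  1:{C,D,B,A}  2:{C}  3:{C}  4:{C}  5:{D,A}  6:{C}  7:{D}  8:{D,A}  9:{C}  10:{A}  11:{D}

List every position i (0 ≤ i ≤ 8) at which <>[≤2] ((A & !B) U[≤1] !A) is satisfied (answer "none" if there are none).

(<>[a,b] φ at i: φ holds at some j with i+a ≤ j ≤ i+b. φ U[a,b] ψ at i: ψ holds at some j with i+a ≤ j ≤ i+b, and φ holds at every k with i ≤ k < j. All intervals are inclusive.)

0, 1, 2, 3, 4, 5, 6, 7, 8

Evaluate at each i in [0,8]:
  i=0: ✓ (witness j=0)
  i=1: ✓ (witness j=2)
  i=2: ✓ (witness j=2)
  i=3: ✓ (witness j=3)
  i=4: ✓ (witness j=4)
  i=5: ✓ (witness j=5)
  i=6: ✓ (witness j=6)
  i=7: ✓ (witness j=7)
  i=8: ✓ (witness j=8)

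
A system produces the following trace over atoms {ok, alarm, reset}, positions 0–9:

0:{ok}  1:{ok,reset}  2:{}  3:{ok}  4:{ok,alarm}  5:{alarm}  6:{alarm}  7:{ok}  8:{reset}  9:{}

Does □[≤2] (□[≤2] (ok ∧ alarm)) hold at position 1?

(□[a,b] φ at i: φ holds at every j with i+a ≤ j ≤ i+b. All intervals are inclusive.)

False

Check □[≤2] (ok ∧ alarm) at every j in [1,3]:
  j=1: fails at 1
  j=2: fails at 2
  j=3: fails at 3
Fails at j=1 → formula fails.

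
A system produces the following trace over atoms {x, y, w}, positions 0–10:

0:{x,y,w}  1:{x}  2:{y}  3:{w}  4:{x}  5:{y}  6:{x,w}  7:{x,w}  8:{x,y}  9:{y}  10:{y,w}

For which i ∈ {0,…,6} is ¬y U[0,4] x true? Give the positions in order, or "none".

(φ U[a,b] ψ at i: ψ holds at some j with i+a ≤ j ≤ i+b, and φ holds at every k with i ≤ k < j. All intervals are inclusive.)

Evaluate at each i in [0,6]:
  i=0: ✓ (rhs at j=0)
  i=1: ✓ (rhs at j=1)
  i=2: ✗ (lhs fails at k=2 before rhs at j=4)
  i=3: ✓ (rhs at j=4; lhs holds on [3,3])
  i=4: ✓ (rhs at j=4)
  i=5: ✗ (lhs fails at k=5 before rhs at j=6)
  i=6: ✓ (rhs at j=6)

0, 1, 3, 4, 6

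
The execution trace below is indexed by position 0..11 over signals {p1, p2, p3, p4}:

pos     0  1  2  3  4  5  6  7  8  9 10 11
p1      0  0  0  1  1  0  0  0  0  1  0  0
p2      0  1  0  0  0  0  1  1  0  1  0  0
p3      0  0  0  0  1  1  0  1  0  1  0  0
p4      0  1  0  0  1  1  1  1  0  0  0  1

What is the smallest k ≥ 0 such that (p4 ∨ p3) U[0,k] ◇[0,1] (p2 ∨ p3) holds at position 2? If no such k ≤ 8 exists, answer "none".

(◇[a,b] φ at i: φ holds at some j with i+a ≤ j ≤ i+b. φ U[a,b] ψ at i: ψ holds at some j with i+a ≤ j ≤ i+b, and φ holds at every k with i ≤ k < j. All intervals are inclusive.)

Need earliest j ≥ 2 with ◇[0,1] (p2 ∨ p3), and (p4 ∨ p3) at every k in [2,j-1].
  j=2: rhs fails.
  j=3: rhs holds but lhs fails at k=2.
  j=4: rhs holds but lhs fails at k=2.
  j=5: rhs holds but lhs fails at k=2.
  j=6: rhs holds but lhs fails at k=2.
  j=7: rhs holds but lhs fails at k=2.
  j=8: rhs holds but lhs fails at k=2.
  j=9: rhs holds but lhs fails at k=2.
  j=10: rhs fails.
No witness within the range → none.

none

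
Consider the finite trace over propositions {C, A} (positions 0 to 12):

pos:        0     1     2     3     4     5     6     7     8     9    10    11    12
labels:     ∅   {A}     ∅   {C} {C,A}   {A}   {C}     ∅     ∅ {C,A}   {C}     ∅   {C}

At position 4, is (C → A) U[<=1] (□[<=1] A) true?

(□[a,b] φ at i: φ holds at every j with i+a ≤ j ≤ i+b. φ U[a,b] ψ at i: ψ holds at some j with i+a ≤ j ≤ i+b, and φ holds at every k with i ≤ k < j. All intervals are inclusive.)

True

Need some j in [4,5] with □[<=1] A, and (C → A) at every k in [4,j-1].
  j=4: □[<=1] A holds; no prefix to check → satisfied.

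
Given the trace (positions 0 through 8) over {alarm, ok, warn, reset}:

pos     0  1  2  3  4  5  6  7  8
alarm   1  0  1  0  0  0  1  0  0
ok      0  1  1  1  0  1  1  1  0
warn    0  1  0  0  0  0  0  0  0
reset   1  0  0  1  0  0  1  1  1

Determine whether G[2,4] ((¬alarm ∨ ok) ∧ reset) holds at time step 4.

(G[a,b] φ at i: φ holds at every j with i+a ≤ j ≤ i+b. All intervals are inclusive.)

Check ((¬alarm ∨ ok) ∧ reset) at every j in [6,8]:
  j=6: true
  j=7: true
  j=8: true
All positions satisfy it → formula holds.

True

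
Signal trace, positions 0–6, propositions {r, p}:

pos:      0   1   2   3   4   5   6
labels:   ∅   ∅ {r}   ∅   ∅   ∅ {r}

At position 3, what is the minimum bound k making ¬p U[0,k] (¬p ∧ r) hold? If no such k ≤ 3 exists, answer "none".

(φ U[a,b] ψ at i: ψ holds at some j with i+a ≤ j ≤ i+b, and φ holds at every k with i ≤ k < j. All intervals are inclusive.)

3

Need earliest j ≥ 3 with (¬p ∧ r), and ¬p at every k in [3,j-1].
  j=3: rhs fails.
  j=4: rhs fails.
  j=5: rhs fails.
  j=6: rhs holds; lhs holds on [3,5]. k = 3.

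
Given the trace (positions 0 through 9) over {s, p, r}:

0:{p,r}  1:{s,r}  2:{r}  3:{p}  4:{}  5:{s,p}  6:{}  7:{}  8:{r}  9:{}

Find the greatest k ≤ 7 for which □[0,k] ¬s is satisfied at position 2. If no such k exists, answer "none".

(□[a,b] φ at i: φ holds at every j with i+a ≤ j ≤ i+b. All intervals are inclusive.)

¬s must hold from j=2 onward; find where it first fails.
  j=2: holds
  j=3: holds
  j=4: holds
  j=5: fails
Holds on [2,4], so largest k = 2.

2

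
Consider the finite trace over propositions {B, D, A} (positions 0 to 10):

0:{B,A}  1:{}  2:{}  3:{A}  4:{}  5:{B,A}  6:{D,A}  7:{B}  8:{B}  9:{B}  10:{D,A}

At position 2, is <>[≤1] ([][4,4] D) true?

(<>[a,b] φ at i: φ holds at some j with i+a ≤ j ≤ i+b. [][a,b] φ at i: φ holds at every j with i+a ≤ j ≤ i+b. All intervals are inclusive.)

Check [][4,4] D at each j in [2,3]:
  j=2: holds on [6,6]
  j=3: fails at 7
Found at j=2 → formula holds.

Yes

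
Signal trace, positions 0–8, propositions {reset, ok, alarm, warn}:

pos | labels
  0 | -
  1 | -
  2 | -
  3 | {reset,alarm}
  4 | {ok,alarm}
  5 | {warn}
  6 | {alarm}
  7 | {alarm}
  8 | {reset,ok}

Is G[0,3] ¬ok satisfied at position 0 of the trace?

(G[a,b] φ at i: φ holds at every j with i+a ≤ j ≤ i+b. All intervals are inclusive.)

Check ¬ok at every j in [0,3]:
  j=0: true
  j=1: true
  j=2: true
  j=3: true
All positions satisfy it → formula holds.

True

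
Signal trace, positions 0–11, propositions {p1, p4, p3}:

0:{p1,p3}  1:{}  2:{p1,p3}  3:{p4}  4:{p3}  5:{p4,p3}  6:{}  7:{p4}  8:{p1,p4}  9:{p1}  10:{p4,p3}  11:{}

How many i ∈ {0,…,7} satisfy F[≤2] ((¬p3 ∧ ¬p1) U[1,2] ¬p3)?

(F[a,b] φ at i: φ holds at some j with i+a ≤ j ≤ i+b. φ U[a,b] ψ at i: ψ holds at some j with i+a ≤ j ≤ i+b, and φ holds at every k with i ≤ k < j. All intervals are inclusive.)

4

Evaluate at each i in [0,7]:
  i=0: ✗ (none in [0,2])
  i=1: ✗ (none in [1,3])
  i=2: ✗ (none in [2,4])
  i=3: ✗ (none in [3,5])
  i=4: ✓ (witness j=6)
  i=5: ✓ (witness j=6)
  i=6: ✓ (witness j=6)
  i=7: ✓ (witness j=7)
Positions where it holds: {4, 5, 6, 7} → 4.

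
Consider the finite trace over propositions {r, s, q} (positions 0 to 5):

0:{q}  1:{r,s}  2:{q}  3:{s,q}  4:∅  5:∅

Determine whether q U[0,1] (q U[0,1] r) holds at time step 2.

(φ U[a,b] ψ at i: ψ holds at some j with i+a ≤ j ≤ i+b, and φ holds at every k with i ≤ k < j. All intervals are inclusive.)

Need some j in [2,3] with (q U[0,1] r), and q at every k in [2,j-1].
  j=2: (q U[0,1] r) — fails.
  j=3: (q U[0,1] r) — fails.
No j in the window works → until fails.

False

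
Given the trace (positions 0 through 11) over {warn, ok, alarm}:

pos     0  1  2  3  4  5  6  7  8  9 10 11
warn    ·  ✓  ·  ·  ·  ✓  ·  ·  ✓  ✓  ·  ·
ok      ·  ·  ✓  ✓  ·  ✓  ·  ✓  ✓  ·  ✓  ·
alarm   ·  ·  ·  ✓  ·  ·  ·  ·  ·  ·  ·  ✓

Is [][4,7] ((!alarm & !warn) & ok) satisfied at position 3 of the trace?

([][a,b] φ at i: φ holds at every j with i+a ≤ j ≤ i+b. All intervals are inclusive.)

False

Check ((!alarm & !warn) & ok) at every j in [7,10]:
  j=7: true
  j=8: false
  j=9: false
  j=10: true
Fails at j=8 → formula fails.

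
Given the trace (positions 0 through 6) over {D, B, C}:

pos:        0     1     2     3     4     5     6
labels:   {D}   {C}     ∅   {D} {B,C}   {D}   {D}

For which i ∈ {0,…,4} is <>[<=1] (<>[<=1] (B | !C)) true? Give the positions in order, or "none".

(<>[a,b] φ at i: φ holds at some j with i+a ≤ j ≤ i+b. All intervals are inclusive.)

Evaluate at each i in [0,4]:
  i=0: ✓ (witness j=0)
  i=1: ✓ (witness j=1)
  i=2: ✓ (witness j=2)
  i=3: ✓ (witness j=3)
  i=4: ✓ (witness j=4)

0, 1, 2, 3, 4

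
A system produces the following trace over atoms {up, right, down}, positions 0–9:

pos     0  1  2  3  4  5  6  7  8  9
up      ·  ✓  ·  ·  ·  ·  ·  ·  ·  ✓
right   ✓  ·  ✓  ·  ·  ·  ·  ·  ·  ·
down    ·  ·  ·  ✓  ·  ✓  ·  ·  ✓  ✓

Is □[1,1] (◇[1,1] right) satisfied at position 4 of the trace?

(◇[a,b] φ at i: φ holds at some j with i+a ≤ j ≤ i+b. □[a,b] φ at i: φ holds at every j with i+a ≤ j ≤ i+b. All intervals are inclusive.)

False

Check ◇[1,1] right at every j in [5,5]:
  j=5: fails (none in [6,6])
Fails at j=5 → formula fails.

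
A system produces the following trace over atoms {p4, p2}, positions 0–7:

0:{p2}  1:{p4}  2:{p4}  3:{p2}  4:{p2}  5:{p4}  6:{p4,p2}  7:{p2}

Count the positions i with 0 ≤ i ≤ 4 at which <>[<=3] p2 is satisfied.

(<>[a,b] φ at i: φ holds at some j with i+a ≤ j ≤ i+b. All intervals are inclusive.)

5

Evaluate at each i in [0,4]:
  i=0: ✓ (witness j=0)
  i=1: ✓ (witness j=3)
  i=2: ✓ (witness j=3)
  i=3: ✓ (witness j=3)
  i=4: ✓ (witness j=4)
Positions where it holds: {0, 1, 2, 3, 4} → 5.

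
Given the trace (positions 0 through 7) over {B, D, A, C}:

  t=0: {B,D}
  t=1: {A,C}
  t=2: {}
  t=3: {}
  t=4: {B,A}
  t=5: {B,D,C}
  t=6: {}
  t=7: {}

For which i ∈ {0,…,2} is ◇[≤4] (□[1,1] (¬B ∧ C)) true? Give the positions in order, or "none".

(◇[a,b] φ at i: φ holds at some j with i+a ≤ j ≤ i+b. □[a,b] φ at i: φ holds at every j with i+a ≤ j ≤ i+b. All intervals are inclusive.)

Evaluate at each i in [0,2]:
  i=0: ✓ (witness j=0)
  i=1: ✗ (none in [1,5])
  i=2: ✗ (none in [2,6])

0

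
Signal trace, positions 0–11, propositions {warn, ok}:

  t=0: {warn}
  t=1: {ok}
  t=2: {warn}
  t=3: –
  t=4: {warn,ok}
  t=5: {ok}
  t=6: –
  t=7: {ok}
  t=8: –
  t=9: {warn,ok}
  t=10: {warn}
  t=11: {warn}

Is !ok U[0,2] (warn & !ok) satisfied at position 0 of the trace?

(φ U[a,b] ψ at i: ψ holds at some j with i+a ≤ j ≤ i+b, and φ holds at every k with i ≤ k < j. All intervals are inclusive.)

Yes

Need some j in [0,2] with (warn & !ok), and !ok at every k in [0,j-1].
  j=0: (warn & !ok) holds; no prefix to check → satisfied.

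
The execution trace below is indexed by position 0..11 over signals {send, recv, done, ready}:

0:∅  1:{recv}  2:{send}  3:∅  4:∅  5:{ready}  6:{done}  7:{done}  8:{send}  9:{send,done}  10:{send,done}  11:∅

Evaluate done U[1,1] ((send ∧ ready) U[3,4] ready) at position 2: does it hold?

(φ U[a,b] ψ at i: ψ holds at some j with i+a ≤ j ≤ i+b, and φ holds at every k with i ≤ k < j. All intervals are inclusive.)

Does not hold

Need some j in [3,3] with ((send ∧ ready) U[3,4] ready), and done at every k in [2,j-1].
  j=3: ((send ∧ ready) U[3,4] ready) — fails.
No j in the window works → until fails.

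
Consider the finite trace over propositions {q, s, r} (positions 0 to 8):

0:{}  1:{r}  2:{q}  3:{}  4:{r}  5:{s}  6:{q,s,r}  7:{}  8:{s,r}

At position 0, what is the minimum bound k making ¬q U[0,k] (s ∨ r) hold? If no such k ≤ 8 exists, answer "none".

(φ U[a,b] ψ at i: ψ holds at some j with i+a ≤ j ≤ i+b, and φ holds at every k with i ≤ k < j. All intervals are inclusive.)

Need earliest j ≥ 0 with (s ∨ r), and ¬q at every k in [0,j-1].
  j=0: rhs fails.
  j=1: rhs holds; lhs holds on [0,0]. k = 1.

1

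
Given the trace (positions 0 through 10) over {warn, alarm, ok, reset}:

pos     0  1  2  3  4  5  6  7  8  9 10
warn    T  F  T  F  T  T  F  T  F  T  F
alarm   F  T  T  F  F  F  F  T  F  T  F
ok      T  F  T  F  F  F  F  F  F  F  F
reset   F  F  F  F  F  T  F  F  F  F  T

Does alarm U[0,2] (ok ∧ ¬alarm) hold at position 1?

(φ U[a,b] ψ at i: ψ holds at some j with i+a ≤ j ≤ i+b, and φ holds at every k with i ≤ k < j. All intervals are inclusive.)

No

Need some j in [1,3] with (ok ∧ ¬alarm), and alarm at every k in [1,j-1].
  j=1: (ok ∧ ¬alarm) false.
  j=2: (ok ∧ ¬alarm) false.
  j=3: (ok ∧ ¬alarm) false.
No j in the window works → until fails.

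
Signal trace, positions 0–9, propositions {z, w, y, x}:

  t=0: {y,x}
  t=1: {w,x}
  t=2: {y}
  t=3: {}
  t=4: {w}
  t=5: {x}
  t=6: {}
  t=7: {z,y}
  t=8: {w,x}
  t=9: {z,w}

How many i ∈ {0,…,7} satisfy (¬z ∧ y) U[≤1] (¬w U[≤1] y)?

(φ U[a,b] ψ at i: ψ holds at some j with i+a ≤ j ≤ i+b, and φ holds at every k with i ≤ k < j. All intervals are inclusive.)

4

Evaluate at each i in [0,7]:
  i=0: ✓ (rhs at j=0)
  i=1: ✗ (lhs fails at k=1 before rhs at j=2)
  i=2: ✓ (rhs at j=2)
  i=3: ✗ (no rhs in [3,4])
  i=4: ✗ (no rhs in [4,5])
  i=5: ✗ (lhs fails at k=5 before rhs at j=6)
  i=6: ✓ (rhs at j=6)
  i=7: ✓ (rhs at j=7)
Positions where it holds: {0, 2, 6, 7} → 4.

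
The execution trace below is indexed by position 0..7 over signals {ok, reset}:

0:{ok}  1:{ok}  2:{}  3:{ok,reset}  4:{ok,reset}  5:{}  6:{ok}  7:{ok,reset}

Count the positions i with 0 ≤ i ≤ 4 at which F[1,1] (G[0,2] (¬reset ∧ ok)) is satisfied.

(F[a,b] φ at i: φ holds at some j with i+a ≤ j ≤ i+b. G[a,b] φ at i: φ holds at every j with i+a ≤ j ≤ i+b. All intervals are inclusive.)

0

Evaluate at each i in [0,4]:
  i=0: ✗ (none in [1,1])
  i=1: ✗ (none in [2,2])
  i=2: ✗ (none in [3,3])
  i=3: ✗ (none in [4,4])
  i=4: ✗ (none in [5,5])
Positions where it holds: {} → 0.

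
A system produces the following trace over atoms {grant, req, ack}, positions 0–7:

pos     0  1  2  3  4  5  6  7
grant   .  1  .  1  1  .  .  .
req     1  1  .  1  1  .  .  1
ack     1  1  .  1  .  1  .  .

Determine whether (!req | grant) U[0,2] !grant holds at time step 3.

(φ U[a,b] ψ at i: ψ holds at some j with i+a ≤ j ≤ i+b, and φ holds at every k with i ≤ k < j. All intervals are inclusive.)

Need some j in [3,5] with !grant, and (!req | grant) at every k in [3,j-1].
  j=3: !grant false.
  j=4: !grant false.
  j=5: !grant holds; (!req | grant) holds at every k in [3,4] → satisfied.

Holds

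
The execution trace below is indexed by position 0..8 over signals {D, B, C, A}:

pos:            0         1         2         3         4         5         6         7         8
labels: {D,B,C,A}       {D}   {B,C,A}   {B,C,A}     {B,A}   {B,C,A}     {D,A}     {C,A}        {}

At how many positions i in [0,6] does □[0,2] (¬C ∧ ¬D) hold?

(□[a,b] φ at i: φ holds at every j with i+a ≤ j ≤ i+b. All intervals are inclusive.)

Evaluate at each i in [0,6]:
  i=0: ✗ (fails at j=0)
  i=1: ✗ (fails at j=1)
  i=2: ✗ (fails at j=2)
  i=3: ✗ (fails at j=3)
  i=4: ✗ (fails at j=5)
  i=5: ✗ (fails at j=5)
  i=6: ✗ (fails at j=6)
Positions where it holds: {} → 0.

0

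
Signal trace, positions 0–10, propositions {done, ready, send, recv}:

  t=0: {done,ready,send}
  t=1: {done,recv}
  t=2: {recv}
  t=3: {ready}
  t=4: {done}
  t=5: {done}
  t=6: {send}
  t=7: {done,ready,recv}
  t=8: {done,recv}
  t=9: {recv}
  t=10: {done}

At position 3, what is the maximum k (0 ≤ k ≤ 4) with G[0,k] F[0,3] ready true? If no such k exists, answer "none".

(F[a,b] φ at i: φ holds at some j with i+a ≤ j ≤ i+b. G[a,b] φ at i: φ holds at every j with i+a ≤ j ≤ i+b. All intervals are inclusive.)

F[0,3] ready must hold from j=3 onward; find where it first fails.
  j=3: holds
  j=4: holds
  j=5: holds
  j=6: holds
  j=7: holds
Holds through j=7; largest k = 4.

4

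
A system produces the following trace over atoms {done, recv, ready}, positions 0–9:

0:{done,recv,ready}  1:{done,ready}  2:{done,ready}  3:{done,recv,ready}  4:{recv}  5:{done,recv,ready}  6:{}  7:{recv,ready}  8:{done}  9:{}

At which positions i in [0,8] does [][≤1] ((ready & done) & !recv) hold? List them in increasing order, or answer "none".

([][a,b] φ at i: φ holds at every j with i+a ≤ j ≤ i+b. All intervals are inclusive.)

Evaluate at each i in [0,8]:
  i=0: ✗ (fails at j=0)
  i=1: ✓ (all of [1,2])
  i=2: ✗ (fails at j=3)
  i=3: ✗ (fails at j=3)
  i=4: ✗ (fails at j=4)
  i=5: ✗ (fails at j=5)
  i=6: ✗ (fails at j=6)
  i=7: ✗ (fails at j=7)
  i=8: ✗ (fails at j=8)

1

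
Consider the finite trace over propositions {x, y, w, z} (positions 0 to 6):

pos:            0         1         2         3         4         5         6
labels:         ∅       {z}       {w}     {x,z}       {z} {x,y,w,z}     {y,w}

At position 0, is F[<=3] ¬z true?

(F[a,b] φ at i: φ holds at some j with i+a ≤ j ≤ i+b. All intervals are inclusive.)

True

Check ¬z at each j in [0,3]:
  j=0: true
  j=1: false
  j=2: true
  j=3: false
Found at j=0 → formula holds.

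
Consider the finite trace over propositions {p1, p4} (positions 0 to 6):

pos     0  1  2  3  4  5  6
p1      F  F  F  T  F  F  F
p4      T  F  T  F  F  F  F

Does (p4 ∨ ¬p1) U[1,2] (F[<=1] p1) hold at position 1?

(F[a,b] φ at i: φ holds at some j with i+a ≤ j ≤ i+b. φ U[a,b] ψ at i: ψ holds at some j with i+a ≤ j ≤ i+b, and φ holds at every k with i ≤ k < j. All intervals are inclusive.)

True

Need some j in [2,3] with F[<=1] p1, and (p4 ∨ ¬p1) at every k in [1,j-1].
  j=2: F[<=1] p1 holds; (p4 ∨ ¬p1) holds at every k in [1,1] → satisfied.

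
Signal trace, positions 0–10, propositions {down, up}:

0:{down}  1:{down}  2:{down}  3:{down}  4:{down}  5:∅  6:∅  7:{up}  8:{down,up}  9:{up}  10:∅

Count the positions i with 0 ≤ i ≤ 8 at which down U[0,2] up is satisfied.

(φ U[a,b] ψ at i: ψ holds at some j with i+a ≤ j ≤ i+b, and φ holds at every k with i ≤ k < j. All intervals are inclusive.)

Evaluate at each i in [0,8]:
  i=0: ✗ (no rhs in [0,2])
  i=1: ✗ (no rhs in [1,3])
  i=2: ✗ (no rhs in [2,4])
  i=3: ✗ (no rhs in [3,5])
  i=4: ✗ (no rhs in [4,6])
  i=5: ✗ (lhs fails at k=5 before rhs at j=7)
  i=6: ✗ (lhs fails at k=6 before rhs at j=7)
  i=7: ✓ (rhs at j=7)
  i=8: ✓ (rhs at j=8)
Positions where it holds: {7, 8} → 2.

2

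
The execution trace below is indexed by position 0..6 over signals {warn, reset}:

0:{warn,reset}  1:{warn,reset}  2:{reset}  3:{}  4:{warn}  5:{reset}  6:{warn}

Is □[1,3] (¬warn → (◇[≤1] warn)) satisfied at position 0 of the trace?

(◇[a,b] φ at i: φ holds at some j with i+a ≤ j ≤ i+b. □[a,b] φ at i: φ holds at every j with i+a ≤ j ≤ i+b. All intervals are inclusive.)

Check (¬warn → (◇[≤1] warn)) at every j in [1,3]:
  j=1: antecedent false → ✓
  j=2: antecedent true; consequent fails (none in [2,3]) → ✗
  j=3: antecedent true; consequent holds (witness at 4) → ✓
Fails at j=2 → formula fails.

False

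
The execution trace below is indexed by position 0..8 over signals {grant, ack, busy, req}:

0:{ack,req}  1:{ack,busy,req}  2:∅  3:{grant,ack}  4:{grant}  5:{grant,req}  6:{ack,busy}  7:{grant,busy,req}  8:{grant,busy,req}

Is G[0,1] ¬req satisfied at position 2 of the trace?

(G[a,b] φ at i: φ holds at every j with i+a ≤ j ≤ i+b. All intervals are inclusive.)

Yes

Check ¬req at every j in [2,3]:
  j=2: true
  j=3: true
All positions satisfy it → formula holds.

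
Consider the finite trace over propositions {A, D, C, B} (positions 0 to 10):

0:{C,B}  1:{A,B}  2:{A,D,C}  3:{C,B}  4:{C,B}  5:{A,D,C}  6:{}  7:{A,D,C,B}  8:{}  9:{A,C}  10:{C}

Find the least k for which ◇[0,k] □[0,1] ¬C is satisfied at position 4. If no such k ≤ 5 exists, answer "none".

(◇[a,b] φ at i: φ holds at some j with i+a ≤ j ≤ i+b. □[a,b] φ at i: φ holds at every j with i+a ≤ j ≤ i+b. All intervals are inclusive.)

none

Scan j = 4,5,… for □[0,1] ¬C:
  j=4: fails
  j=5: fails
  j=6: fails
  j=7: fails
  j=8: fails
  j=9: fails
No j in [4,9] satisfies it → none.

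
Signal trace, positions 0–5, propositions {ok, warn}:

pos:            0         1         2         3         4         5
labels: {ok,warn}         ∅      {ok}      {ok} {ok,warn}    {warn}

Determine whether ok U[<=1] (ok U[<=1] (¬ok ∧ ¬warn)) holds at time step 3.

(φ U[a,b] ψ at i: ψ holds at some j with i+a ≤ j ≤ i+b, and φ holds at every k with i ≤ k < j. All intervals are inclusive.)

Need some j in [3,4] with (ok U[<=1] (¬ok ∧ ¬warn)), and ok at every k in [3,j-1].
  j=3: (ok U[<=1] (¬ok ∧ ¬warn)) — fails.
  j=4: (ok U[<=1] (¬ok ∧ ¬warn)) — fails.
No j in the window works → until fails.

False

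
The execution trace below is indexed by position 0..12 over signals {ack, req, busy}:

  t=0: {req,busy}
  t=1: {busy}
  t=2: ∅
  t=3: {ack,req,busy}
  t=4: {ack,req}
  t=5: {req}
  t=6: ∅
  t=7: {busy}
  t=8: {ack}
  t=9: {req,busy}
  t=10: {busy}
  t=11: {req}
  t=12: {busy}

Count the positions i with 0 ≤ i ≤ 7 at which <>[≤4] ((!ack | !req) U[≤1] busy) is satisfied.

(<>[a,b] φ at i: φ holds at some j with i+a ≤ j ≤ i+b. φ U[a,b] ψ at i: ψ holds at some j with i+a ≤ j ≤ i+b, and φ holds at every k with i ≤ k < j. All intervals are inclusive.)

Evaluate at each i in [0,7]:
  i=0: ✓ (witness j=0)
  i=1: ✓ (witness j=1)
  i=2: ✓ (witness j=2)
  i=3: ✓ (witness j=3)
  i=4: ✓ (witness j=6)
  i=5: ✓ (witness j=6)
  i=6: ✓ (witness j=6)
  i=7: ✓ (witness j=7)
Positions where it holds: {0, 1, 2, 3, 4, 5, 6, 7} → 8.

8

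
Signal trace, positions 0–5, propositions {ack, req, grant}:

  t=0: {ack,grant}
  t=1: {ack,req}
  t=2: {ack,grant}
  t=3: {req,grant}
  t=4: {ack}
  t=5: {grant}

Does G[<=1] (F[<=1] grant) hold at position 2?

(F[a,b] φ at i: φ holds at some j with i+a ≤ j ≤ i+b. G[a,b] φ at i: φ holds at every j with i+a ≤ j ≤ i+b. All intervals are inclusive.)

True

Check F[<=1] grant at every j in [2,3]:
  j=2: holds (witness at 2)
  j=3: holds (witness at 3)
All positions satisfy it → formula holds.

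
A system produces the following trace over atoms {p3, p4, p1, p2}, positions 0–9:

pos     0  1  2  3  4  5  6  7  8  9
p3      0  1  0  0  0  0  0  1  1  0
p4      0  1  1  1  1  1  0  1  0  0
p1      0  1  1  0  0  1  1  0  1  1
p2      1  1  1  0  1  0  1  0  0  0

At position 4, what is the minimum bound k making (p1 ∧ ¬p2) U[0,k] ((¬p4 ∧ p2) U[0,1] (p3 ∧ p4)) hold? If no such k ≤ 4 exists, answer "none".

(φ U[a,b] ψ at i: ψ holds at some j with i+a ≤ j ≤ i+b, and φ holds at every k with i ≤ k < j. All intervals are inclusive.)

none

Need earliest j ≥ 4 with ((¬p4 ∧ p2) U[0,1] (p3 ∧ p4)), and (p1 ∧ ¬p2) at every k in [4,j-1].
  j=4: rhs fails.
  j=5: rhs fails.
  j=6: rhs holds but lhs fails at k=4.
  j=7: rhs holds but lhs fails at k=4.
  j=8: rhs fails.
No witness within the range → none.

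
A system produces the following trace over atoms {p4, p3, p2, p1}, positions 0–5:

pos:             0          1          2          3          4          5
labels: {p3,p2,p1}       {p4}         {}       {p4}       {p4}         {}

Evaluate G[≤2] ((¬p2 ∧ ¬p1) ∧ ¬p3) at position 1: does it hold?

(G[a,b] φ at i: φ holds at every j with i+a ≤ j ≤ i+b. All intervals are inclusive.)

Check ((¬p2 ∧ ¬p1) ∧ ¬p3) at every j in [1,3]:
  j=1: true
  j=2: true
  j=3: true
All positions satisfy it → formula holds.

Holds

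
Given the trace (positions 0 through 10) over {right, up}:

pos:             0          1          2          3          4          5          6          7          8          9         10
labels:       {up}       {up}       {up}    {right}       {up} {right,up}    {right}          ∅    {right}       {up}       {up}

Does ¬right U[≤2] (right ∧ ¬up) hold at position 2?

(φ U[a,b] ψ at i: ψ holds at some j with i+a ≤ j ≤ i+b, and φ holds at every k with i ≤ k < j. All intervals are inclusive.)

Yes

Need some j in [2,4] with (right ∧ ¬up), and ¬right at every k in [2,j-1].
  j=2: (right ∧ ¬up) false.
  j=3: (right ∧ ¬up) holds; ¬right holds at every k in [2,2] → satisfied.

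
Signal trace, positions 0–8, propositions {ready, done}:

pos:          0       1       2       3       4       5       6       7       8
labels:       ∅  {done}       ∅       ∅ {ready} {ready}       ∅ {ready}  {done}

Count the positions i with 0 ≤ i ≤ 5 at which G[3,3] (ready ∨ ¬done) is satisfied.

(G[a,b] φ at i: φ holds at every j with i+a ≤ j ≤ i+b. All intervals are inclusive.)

Evaluate at each i in [0,5]:
  i=0: ✓ (all of [3,3])
  i=1: ✓ (all of [4,4])
  i=2: ✓ (all of [5,5])
  i=3: ✓ (all of [6,6])
  i=4: ✓ (all of [7,7])
  i=5: ✗ (fails at j=8)
Positions where it holds: {0, 1, 2, 3, 4} → 5.

5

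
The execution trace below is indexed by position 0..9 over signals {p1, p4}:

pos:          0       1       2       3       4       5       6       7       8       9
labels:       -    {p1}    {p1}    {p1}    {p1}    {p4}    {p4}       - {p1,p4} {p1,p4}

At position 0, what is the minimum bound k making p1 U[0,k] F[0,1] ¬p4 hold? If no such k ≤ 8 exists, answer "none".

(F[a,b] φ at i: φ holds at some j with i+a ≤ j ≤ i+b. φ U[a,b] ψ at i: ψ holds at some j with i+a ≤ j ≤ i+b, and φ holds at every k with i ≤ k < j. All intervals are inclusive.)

Need earliest j ≥ 0 with F[0,1] ¬p4, and p1 at every k in [0,j-1].
  j=0: rhs holds (empty prefix). k = 0.

0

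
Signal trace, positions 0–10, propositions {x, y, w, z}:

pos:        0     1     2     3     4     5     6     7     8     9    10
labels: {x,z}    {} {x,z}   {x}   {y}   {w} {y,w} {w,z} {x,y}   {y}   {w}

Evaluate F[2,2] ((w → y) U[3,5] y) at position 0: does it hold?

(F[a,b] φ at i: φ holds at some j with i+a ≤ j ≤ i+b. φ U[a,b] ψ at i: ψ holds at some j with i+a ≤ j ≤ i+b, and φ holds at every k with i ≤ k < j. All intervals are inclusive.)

Check ((w → y) U[3,5] y) at each j in [2,2]:
  j=2: fails
No position in the window satisfies it → formula fails.

False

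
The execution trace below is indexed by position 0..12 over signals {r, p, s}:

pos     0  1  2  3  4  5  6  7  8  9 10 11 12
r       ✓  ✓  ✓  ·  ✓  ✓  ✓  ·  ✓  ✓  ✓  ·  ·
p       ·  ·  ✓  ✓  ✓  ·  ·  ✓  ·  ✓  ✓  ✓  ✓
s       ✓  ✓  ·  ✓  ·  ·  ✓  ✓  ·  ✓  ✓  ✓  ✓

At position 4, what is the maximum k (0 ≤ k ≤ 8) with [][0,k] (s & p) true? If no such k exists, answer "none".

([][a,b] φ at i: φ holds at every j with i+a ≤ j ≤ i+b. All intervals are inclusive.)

(s & p) must hold from j=4 onward; find where it first fails.
  j=4: fails → no k works.

none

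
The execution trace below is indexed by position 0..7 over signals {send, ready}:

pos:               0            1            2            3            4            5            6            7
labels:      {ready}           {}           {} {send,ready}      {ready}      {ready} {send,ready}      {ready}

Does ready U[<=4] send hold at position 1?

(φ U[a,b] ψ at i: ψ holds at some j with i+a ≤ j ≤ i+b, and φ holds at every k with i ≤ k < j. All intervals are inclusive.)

False

Need some j in [1,5] with send, and ready at every k in [1,j-1].
  j=1: send false.
  j=2: send false.
  j=3: send holds, but ready fails at k=1 → not this j.
  j=4: send false.
  j=5: send false.
No j in the window works → until fails.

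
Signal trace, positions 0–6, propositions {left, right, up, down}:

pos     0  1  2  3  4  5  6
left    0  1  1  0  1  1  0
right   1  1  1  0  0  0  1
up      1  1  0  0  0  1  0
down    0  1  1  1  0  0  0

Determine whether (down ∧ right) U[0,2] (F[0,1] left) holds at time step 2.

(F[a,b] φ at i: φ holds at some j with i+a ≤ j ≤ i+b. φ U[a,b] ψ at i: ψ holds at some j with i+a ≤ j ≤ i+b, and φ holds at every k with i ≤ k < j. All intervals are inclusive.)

True

Need some j in [2,4] with F[0,1] left, and (down ∧ right) at every k in [2,j-1].
  j=2: F[0,1] left holds; no prefix to check → satisfied.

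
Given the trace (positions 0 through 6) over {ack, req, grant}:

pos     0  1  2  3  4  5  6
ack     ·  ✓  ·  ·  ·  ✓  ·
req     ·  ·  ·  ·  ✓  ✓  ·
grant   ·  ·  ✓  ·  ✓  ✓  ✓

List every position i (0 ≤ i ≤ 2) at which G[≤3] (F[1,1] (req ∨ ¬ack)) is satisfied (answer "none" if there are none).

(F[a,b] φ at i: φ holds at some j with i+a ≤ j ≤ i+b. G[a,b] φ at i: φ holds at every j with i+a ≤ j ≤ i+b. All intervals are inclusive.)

Evaluate at each i in [0,2]:
  i=0: ✗ (fails at j=0)
  i=1: ✓ (all of [1,4])
  i=2: ✓ (all of [2,5])

1, 2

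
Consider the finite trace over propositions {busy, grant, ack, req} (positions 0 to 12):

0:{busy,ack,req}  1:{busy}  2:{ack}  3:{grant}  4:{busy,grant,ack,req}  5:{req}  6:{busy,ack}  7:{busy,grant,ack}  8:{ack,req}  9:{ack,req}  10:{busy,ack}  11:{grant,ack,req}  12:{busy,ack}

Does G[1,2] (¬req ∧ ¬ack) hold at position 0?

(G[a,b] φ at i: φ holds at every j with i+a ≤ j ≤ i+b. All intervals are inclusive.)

Check (¬req ∧ ¬ack) at every j in [1,2]:
  j=1: true
  j=2: false
Fails at j=2 → formula fails.

False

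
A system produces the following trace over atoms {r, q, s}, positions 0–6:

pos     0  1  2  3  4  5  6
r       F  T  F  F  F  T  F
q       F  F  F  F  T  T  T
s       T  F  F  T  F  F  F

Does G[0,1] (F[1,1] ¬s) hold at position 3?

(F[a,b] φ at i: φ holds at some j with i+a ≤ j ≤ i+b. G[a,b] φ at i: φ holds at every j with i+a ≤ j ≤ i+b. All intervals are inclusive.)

True

Check F[1,1] ¬s at every j in [3,4]:
  j=3: holds (witness at 4)
  j=4: holds (witness at 5)
All positions satisfy it → formula holds.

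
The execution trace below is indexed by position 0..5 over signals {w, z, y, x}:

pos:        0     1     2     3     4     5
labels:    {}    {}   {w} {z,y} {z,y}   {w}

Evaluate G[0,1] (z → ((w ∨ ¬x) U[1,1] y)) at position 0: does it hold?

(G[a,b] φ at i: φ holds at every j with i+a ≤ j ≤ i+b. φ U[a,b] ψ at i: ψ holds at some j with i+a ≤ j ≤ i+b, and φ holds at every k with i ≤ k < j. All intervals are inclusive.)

Check (z → ((w ∨ ¬x) U[1,1] y)) at every j in [0,1]:
  j=0: antecedent false → ✓
  j=1: antecedent false → ✓
All positions satisfy it → formula holds.

True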